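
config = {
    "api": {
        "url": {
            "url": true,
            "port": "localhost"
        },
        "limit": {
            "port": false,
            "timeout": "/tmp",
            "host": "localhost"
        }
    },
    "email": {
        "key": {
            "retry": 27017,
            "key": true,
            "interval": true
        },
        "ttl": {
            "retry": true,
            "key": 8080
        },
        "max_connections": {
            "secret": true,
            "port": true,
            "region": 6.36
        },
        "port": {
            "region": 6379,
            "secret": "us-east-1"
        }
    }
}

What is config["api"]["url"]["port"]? "localhost"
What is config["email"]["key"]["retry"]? 27017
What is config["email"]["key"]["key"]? True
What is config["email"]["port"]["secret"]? "us-east-1"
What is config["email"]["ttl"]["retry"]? True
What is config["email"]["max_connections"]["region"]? 6.36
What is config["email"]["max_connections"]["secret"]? True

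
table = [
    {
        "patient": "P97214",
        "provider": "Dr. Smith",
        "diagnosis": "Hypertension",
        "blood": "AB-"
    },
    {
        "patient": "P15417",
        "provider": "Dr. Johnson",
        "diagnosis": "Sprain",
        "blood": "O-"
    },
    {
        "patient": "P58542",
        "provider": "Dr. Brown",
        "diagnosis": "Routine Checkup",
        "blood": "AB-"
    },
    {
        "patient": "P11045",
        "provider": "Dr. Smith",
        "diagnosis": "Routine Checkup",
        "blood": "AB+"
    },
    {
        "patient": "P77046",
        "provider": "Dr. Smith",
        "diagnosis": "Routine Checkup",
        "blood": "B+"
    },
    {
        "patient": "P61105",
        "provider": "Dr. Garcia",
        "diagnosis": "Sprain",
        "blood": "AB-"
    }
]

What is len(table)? 6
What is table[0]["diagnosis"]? "Hypertension"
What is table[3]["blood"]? "AB+"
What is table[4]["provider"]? "Dr. Smith"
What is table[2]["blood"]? "AB-"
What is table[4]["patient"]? "P77046"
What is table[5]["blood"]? "AB-"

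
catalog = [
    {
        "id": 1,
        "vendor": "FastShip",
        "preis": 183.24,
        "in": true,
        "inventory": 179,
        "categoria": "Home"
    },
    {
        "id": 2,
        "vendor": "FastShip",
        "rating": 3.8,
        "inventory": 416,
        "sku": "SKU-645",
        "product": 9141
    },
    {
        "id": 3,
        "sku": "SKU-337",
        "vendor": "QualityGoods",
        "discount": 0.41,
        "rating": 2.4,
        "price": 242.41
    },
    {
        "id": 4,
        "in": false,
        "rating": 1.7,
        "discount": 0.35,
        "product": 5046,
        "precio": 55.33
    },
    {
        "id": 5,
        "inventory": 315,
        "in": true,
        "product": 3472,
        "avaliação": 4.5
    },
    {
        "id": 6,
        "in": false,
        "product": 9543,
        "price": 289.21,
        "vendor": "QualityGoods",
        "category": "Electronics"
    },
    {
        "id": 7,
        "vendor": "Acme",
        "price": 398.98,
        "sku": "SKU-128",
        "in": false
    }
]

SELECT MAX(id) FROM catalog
7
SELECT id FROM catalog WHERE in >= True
[1, 5]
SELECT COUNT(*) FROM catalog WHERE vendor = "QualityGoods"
2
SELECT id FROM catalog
[1, 2, 3, 4, 5, 6, 7]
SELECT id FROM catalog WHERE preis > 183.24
[]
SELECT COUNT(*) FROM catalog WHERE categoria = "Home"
1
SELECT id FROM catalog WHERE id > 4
[5, 6, 7]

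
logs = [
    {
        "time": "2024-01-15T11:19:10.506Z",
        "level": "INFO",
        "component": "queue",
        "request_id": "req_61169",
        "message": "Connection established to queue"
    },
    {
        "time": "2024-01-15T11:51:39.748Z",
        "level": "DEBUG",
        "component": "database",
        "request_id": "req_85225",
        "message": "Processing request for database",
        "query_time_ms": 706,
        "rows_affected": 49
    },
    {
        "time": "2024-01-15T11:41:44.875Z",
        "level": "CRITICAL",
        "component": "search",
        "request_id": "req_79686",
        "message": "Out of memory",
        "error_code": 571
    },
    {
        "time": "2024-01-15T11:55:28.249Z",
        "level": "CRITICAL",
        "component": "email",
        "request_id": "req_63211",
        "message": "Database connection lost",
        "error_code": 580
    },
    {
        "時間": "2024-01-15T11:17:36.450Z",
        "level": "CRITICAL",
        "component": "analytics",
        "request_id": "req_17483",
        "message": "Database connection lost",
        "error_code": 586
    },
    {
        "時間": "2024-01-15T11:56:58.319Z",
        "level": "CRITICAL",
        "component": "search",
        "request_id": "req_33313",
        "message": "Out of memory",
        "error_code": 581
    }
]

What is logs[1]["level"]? "DEBUG"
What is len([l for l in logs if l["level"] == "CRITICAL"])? 4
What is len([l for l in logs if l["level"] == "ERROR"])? 0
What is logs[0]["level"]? "INFO"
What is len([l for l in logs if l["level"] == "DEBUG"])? 1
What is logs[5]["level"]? "CRITICAL"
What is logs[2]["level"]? "CRITICAL"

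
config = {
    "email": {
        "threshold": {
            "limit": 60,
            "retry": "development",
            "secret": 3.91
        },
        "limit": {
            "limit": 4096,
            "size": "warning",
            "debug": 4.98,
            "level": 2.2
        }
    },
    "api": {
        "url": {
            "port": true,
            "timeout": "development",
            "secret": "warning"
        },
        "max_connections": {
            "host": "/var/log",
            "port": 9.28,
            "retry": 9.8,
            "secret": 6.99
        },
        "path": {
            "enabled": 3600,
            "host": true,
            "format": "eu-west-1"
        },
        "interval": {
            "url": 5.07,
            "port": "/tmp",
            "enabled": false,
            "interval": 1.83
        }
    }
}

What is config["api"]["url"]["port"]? True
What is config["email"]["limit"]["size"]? "warning"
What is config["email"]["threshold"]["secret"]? 3.91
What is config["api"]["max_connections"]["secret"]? 6.99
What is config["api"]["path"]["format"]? "eu-west-1"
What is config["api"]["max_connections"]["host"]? "/var/log"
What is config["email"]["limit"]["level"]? 2.2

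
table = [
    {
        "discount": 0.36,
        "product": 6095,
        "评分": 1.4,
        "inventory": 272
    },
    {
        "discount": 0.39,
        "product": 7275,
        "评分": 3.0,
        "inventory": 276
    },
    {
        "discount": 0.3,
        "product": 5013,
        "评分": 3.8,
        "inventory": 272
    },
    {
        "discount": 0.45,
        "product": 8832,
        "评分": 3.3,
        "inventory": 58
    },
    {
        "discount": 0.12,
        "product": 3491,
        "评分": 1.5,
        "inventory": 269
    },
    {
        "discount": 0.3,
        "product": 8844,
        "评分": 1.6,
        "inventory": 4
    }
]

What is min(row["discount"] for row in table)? 0.12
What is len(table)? 6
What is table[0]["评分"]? 1.4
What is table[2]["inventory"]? 272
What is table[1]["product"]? 7275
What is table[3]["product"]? 8832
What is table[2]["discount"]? 0.3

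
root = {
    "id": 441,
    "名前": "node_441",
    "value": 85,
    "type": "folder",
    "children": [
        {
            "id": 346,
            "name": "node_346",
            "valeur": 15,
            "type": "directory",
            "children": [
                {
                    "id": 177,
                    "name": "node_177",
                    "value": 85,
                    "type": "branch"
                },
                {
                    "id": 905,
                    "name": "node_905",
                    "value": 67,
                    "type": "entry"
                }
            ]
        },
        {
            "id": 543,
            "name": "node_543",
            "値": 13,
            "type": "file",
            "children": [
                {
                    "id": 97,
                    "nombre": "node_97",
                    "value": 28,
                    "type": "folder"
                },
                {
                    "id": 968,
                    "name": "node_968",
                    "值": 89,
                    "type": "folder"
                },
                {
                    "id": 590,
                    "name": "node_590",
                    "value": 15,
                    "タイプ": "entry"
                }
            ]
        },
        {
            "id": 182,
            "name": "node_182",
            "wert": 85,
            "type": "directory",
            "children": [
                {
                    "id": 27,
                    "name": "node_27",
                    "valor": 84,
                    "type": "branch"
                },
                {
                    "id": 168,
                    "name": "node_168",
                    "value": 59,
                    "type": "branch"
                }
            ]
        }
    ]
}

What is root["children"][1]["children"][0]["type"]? "folder"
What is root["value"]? 85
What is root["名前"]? "node_441"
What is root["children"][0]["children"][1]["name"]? "node_905"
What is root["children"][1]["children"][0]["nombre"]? "node_97"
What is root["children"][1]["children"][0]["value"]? 28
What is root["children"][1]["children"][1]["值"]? 89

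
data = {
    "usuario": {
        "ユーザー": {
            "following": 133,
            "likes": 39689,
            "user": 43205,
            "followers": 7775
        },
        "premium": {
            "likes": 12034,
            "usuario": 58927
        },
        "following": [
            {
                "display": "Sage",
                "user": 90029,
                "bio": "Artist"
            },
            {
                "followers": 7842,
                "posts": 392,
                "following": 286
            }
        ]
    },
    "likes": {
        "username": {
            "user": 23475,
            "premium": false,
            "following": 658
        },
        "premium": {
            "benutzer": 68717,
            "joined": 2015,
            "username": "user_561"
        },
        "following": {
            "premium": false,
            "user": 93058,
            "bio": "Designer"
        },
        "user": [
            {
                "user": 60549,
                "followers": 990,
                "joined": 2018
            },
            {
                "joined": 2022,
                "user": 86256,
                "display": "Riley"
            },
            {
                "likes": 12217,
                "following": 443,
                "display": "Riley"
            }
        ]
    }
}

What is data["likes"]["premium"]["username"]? "user_561"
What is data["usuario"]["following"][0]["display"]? "Sage"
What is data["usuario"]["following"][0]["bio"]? "Artist"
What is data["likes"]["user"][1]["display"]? "Riley"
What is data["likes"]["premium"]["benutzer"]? 68717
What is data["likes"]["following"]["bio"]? "Designer"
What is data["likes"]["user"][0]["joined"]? 2018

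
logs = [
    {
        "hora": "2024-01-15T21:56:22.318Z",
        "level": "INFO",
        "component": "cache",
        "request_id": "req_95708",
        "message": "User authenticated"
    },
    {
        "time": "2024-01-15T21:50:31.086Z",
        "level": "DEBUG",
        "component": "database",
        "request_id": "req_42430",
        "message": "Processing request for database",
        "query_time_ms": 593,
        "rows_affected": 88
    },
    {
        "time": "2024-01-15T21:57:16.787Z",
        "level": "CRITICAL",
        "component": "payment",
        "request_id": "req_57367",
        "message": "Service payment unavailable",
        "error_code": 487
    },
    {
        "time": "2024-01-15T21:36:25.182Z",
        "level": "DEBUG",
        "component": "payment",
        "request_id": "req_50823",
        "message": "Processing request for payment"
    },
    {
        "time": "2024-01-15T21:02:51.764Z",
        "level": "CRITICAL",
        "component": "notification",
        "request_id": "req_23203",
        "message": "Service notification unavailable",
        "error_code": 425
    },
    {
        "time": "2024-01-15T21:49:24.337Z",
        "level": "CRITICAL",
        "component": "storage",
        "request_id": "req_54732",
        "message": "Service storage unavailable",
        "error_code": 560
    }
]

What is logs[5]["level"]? "CRITICAL"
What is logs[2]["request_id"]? "req_57367"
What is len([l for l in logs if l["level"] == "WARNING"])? 0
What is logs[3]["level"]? "DEBUG"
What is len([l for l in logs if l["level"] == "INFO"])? 1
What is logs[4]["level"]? "CRITICAL"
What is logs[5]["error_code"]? 560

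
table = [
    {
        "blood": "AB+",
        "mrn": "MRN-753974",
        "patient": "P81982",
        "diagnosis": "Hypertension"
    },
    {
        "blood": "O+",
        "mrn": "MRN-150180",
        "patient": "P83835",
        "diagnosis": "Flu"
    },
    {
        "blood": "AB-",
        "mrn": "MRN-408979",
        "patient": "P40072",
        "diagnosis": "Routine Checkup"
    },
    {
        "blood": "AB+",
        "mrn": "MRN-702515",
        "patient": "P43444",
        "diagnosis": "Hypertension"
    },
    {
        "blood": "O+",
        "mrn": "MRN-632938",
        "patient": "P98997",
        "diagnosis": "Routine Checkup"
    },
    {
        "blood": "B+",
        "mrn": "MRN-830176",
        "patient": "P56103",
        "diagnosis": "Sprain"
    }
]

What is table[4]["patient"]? "P98997"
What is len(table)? 6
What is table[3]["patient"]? "P43444"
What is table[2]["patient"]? "P40072"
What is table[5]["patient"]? "P56103"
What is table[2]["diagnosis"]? "Routine Checkup"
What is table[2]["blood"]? "AB-"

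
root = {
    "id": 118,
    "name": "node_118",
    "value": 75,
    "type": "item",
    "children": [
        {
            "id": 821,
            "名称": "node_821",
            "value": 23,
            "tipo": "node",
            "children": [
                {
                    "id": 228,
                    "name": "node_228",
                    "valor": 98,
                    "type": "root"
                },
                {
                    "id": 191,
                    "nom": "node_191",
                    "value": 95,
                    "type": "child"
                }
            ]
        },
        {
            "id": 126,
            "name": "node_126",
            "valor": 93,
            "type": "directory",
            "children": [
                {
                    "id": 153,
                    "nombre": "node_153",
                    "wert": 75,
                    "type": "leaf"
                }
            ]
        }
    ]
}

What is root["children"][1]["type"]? "directory"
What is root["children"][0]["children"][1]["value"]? 95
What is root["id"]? 118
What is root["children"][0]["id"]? 821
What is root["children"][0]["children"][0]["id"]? 228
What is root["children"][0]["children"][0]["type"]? "root"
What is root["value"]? 75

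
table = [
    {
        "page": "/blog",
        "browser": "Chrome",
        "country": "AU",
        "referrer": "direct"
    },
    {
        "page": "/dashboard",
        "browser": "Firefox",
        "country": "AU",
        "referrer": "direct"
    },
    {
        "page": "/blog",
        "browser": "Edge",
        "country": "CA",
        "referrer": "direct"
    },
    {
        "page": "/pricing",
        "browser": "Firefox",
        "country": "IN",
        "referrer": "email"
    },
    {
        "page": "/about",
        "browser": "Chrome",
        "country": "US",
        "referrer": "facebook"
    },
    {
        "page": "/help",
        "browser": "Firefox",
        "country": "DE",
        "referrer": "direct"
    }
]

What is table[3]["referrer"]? "email"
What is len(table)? 6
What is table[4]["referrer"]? "facebook"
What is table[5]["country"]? "DE"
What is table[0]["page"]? "/blog"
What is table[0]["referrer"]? "direct"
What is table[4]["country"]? "US"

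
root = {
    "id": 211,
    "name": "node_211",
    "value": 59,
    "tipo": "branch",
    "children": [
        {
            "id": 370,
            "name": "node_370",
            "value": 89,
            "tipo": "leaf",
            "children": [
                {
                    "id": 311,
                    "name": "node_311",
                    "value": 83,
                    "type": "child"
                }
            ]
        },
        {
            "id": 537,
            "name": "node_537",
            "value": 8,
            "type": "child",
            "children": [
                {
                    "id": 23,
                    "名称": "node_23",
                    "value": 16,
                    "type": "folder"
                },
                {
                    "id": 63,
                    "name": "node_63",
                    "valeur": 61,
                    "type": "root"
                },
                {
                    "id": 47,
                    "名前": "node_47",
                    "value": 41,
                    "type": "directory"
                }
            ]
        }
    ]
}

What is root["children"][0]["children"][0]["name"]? "node_311"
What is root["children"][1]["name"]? "node_537"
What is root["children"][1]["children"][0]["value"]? 16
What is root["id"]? 211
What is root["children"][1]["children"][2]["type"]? "directory"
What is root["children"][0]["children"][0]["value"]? 83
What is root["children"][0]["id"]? 370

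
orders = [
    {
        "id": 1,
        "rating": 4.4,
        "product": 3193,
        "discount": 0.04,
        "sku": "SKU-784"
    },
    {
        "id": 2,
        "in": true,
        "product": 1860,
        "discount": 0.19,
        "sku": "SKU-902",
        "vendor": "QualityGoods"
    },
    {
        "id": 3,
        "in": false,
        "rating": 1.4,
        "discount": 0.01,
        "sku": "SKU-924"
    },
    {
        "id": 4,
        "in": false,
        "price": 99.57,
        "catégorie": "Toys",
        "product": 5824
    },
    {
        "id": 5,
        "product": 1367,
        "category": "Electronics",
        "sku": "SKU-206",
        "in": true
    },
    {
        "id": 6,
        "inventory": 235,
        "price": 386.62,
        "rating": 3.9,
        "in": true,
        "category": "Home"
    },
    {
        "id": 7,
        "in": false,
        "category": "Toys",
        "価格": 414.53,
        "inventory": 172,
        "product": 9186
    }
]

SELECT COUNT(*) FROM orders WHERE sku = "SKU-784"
1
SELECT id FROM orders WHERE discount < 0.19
[1, 3]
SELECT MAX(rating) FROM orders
4.4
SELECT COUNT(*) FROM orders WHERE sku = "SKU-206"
1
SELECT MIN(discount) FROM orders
0.01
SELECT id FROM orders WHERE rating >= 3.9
[1, 6]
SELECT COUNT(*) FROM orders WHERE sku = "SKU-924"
1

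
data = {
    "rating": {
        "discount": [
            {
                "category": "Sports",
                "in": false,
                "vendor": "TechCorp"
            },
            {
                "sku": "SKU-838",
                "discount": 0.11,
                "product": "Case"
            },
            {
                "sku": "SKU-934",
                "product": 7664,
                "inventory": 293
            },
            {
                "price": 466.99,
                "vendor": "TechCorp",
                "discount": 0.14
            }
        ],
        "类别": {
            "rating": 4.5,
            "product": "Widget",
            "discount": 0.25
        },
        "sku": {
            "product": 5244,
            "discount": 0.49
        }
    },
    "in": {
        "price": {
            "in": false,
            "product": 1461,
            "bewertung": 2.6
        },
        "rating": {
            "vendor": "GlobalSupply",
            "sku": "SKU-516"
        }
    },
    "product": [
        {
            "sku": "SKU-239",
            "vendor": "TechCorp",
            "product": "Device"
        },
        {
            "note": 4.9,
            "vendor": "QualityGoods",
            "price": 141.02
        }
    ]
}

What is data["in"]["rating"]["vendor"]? "GlobalSupply"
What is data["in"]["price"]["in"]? False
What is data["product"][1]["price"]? 141.02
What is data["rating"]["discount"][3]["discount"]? 0.14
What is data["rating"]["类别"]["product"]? "Widget"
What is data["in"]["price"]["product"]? 1461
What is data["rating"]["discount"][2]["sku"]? "SKU-934"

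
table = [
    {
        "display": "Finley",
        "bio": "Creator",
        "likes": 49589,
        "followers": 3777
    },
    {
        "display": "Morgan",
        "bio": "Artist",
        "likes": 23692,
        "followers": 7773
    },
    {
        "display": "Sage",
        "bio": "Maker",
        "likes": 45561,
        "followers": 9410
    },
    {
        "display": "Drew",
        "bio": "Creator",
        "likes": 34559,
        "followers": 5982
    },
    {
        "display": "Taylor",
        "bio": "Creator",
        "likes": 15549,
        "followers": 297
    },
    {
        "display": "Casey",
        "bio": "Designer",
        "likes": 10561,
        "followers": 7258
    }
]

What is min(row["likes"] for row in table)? 10561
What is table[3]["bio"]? "Creator"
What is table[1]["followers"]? 7773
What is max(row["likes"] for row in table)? 49589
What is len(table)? 6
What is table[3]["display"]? "Drew"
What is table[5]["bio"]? "Designer"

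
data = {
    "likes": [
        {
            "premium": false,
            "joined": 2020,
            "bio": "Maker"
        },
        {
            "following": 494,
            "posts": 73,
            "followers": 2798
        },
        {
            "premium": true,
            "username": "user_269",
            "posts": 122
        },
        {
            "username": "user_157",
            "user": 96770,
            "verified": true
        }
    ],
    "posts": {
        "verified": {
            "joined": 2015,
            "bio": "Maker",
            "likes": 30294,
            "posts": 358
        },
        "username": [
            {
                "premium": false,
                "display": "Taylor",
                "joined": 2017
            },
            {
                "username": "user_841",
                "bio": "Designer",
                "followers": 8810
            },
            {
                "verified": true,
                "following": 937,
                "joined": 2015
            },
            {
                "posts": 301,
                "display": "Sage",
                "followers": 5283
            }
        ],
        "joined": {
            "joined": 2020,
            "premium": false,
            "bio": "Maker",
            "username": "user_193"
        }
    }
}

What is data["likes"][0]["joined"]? 2020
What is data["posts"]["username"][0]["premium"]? False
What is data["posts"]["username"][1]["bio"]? "Designer"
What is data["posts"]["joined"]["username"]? "user_193"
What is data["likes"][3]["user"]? 96770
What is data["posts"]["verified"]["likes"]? 30294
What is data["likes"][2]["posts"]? 122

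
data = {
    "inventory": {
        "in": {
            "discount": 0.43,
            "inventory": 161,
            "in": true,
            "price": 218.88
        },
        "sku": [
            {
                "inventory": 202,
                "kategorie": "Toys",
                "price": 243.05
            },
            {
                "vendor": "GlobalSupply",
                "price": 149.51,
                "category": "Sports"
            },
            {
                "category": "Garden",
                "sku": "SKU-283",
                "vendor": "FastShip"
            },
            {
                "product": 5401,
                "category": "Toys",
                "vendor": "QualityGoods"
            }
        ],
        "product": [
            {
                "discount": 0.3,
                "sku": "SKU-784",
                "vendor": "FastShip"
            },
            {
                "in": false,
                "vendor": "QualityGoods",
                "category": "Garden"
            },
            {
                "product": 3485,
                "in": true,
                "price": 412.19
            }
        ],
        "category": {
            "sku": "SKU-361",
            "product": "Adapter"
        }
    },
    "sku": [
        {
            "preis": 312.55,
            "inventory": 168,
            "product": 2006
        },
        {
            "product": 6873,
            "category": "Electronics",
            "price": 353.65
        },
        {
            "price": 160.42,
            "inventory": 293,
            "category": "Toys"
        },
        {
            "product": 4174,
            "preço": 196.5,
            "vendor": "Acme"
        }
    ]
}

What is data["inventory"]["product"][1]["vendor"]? "QualityGoods"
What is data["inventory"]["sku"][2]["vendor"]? "FastShip"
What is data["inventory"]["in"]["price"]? 218.88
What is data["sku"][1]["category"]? "Electronics"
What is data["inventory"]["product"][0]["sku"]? "SKU-784"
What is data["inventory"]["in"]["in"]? True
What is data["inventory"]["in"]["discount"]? 0.43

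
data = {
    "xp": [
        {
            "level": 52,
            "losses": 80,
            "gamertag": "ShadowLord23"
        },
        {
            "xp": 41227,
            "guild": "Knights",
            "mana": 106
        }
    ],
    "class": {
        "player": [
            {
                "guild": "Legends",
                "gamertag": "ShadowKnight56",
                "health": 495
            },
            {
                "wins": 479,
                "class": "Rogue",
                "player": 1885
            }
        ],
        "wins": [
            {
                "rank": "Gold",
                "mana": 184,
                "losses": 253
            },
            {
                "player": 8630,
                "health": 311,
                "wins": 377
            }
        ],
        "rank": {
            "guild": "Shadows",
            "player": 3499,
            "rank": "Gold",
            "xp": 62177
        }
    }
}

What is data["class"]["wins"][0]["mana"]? 184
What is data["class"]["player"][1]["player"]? 1885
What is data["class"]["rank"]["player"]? 3499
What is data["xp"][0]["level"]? 52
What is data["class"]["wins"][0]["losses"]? 253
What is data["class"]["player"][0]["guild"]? "Legends"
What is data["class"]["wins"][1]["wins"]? 377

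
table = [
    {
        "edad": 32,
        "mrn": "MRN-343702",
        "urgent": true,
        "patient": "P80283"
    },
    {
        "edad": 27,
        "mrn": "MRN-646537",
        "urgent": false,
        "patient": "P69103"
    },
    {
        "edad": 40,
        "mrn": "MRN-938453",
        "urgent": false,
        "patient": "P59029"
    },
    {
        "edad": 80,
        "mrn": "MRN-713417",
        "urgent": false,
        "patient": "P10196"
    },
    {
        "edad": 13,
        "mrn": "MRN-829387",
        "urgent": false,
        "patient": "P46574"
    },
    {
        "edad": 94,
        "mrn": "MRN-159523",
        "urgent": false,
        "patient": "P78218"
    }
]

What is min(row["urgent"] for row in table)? False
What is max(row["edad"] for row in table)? 94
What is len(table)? 6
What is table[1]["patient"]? "P69103"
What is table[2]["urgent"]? False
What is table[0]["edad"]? 32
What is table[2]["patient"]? "P59029"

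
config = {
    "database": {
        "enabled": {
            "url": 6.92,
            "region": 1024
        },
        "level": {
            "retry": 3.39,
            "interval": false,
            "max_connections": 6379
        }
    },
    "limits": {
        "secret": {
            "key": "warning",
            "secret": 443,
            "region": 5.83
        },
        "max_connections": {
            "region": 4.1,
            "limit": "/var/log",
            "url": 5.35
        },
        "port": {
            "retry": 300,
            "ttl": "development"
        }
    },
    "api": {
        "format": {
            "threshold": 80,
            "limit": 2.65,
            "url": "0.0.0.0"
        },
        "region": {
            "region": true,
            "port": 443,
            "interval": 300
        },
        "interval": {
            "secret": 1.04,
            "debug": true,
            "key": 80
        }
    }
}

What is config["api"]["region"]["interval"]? 300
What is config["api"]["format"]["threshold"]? 80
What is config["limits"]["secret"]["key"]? "warning"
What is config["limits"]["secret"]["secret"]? 443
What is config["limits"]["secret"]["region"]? 5.83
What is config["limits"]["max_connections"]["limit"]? "/var/log"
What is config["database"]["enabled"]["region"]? 1024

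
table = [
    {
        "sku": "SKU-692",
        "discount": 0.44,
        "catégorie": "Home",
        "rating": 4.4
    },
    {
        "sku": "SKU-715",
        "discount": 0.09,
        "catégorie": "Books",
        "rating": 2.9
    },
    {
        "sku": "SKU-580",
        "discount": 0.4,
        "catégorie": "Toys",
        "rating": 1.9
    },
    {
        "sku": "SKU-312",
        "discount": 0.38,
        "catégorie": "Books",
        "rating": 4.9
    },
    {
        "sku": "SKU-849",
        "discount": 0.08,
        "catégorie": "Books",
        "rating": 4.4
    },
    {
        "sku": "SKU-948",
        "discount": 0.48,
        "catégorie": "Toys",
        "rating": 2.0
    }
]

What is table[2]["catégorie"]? "Toys"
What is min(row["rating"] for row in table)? 1.9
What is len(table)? 6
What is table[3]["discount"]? 0.38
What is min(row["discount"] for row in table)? 0.08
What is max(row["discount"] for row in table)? 0.48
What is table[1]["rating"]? 2.9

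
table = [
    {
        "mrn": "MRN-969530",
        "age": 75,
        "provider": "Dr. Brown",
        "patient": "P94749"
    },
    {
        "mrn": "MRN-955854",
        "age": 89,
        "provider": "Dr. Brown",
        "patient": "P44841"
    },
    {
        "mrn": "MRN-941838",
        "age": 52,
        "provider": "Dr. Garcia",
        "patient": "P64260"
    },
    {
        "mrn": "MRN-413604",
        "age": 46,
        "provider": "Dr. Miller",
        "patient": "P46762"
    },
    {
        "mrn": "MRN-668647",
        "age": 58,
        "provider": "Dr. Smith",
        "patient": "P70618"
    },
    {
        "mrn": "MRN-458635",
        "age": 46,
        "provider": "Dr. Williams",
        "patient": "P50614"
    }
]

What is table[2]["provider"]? "Dr. Garcia"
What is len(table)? 6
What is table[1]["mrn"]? "MRN-955854"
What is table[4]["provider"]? "Dr. Smith"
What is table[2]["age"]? 52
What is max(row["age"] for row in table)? 89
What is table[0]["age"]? 75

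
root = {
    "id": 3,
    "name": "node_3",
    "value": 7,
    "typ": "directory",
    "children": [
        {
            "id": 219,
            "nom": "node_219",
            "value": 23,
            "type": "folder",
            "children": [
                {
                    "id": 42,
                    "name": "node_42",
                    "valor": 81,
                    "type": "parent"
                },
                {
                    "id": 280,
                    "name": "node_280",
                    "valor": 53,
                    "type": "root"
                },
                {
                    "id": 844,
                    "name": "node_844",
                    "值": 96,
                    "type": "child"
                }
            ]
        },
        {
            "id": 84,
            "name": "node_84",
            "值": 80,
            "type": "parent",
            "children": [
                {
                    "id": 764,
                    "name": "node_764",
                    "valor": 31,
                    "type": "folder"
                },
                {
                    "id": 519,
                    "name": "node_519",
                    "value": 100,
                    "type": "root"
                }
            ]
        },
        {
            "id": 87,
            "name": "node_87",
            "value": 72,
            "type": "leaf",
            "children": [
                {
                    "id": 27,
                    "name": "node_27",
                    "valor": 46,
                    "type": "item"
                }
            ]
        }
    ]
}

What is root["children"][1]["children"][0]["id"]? 764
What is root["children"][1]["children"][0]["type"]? "folder"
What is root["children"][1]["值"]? 80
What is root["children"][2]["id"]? 87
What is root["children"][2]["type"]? "leaf"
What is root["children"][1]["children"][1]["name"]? "node_519"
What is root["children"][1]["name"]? "node_84"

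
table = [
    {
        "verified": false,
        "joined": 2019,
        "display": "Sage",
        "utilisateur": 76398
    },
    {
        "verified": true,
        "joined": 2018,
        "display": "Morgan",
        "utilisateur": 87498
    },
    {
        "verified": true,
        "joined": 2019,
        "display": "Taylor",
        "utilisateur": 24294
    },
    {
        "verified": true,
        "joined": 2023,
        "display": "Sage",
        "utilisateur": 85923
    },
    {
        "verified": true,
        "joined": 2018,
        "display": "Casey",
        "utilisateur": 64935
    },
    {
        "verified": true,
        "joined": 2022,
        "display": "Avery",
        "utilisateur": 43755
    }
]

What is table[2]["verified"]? True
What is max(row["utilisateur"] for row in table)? 87498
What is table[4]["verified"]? True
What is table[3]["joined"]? 2023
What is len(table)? 6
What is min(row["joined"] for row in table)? 2018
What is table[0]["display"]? "Sage"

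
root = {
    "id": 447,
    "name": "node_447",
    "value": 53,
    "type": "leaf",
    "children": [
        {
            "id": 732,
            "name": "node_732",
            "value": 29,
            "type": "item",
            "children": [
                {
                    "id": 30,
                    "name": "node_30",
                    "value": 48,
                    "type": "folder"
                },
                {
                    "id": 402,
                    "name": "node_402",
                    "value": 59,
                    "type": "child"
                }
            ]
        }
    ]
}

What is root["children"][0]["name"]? "node_732"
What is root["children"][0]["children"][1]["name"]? "node_402"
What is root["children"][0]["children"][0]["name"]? "node_30"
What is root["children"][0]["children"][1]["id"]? 402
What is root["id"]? 447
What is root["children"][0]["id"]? 732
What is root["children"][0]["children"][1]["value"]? 59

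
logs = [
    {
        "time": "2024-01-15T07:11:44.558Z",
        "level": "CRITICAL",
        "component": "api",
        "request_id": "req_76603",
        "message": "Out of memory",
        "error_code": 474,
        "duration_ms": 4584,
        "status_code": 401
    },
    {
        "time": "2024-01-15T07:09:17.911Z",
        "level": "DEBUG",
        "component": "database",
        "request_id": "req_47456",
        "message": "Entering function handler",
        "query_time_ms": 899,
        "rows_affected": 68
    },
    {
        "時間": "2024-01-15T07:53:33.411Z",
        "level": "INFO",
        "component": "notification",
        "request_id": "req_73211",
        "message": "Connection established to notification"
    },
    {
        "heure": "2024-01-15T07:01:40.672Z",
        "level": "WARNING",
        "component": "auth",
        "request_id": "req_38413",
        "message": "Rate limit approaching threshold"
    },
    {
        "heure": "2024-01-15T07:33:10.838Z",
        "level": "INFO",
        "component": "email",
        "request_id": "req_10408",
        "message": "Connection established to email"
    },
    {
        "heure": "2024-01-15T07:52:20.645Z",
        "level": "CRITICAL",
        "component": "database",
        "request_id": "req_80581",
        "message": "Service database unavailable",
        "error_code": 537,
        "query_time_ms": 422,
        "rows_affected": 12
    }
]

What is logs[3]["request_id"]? "req_38413"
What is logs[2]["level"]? "INFO"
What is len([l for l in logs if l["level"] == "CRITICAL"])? 2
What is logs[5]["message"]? "Service database unavailable"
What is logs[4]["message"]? "Connection established to email"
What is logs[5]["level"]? "CRITICAL"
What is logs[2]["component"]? "notification"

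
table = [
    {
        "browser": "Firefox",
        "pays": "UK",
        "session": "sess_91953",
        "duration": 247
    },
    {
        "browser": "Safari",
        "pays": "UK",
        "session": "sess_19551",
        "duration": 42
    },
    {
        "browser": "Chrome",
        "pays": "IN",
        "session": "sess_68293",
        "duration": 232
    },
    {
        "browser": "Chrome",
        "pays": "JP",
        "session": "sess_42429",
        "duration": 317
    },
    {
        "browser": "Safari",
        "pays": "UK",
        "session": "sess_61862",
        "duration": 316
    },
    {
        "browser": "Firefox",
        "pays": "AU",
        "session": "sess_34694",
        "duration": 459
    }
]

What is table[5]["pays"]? "AU"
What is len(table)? 6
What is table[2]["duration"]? 232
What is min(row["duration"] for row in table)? 42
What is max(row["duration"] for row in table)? 459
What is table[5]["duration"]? 459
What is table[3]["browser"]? "Chrome"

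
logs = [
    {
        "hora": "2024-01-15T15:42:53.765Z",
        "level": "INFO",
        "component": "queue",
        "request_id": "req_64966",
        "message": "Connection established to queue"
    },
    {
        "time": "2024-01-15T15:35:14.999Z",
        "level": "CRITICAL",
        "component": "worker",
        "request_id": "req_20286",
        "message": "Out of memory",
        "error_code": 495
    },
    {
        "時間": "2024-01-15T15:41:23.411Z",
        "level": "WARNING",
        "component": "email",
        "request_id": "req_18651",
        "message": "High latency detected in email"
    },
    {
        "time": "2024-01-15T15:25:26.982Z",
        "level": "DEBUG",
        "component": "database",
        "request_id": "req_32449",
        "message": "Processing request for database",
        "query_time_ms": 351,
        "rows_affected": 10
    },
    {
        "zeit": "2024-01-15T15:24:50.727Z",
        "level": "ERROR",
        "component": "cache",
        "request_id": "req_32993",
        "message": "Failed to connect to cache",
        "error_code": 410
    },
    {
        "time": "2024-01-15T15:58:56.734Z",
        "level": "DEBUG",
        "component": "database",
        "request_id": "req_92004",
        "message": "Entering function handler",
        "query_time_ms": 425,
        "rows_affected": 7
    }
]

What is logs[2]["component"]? "email"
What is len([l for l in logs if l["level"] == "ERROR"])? 1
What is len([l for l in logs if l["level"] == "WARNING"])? 1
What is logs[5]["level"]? "DEBUG"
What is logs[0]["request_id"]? "req_64966"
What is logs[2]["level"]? "WARNING"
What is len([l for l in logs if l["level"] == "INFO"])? 1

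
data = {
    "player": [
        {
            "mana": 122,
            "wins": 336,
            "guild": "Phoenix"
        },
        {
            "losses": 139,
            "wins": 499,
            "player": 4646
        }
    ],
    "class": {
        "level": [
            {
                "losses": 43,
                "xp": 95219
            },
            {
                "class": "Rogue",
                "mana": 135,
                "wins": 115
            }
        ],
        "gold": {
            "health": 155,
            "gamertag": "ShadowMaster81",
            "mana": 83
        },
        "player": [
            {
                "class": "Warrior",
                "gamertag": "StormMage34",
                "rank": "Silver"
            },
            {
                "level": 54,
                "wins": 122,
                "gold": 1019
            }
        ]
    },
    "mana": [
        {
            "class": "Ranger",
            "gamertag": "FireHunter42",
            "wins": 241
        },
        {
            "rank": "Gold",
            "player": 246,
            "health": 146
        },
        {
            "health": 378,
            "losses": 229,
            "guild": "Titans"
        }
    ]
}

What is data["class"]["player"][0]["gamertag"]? "StormMage34"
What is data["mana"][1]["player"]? 246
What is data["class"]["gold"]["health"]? 155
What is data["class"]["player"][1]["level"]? 54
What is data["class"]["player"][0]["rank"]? "Silver"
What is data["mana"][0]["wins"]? 241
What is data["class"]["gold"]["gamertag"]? "ShadowMaster81"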